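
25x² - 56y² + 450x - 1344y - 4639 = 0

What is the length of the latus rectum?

112/5

Collect terms: 25(x² + 18x) -56(y² + 24y) = 4639
Complete the square: 25(x + 9)² -56(y + 12)² = 4639 + 2025 - 8064 = -1400
Dividing both sides by -1400: (y + 12)²/25 - (x + 9)²/56 = 1
Hyperbola, center (-9, -12), transverse axis vertical; a² = 25, b² = 56.
Latus rectum length = 2b²/a = 2·56/5 = 112/5.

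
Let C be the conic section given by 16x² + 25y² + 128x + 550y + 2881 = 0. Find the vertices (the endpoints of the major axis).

(-9, -11) and (1, -11)

Group the x- and y-terms: 16(x² + 8x) + 25(y² + 22y) = -2881
Complete the square in x and y: 16(x + 4)² + 25(y + 11)² = -2881 + 256 + 3025 = 400
Dividing both sides by 400: (x + 4)²/25 + (y + 11)²/16 = 1
Ellipse, center (-4, -11), major axis horizontal; a² = 25, b² = 16.
a = 5. Vertices at (h ± a, k).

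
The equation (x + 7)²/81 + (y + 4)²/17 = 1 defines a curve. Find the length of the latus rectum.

34/9

Center (-7, -4). The larger denominator 81 sits under the x-term, so the major axis is horizontal; a² = 81, b² = 17.
Latus rectum length = 2b²/a = 2·17/9 = 34/9.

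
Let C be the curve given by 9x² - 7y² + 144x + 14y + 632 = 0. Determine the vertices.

(-8, -2) and (-8, 4)

Rearranging, 9(x² + 16x) -7(y² - 2y) = -632.
Complete the square in x and y: 9(x + 8)² -7(y - 1)² = -632 + 576 - 7 = -63
Dividing both sides by -63: (y - 1)²/9 - (x + 8)²/7 = 1
Hyperbola, center (-8, 1), transverse axis vertical; a² = 9, b² = 7.
a = 3. Vertices at (h, k ± a).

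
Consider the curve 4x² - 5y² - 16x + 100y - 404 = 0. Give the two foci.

(2, 4) and (2, 16)

Group: 4(x² - 4x) -5(y² - 20y) = 404
4(x - 2)² -5(y - 10)² = 404 + 16 - 500 = -80
Divide by -80: (y - 10)²/16 - (x - 2)²/20 = 1
Hyperbola, center (2, 10), transverse axis vertical; a² = 16, b² = 20.
c² = a² + b² = 16 + 20 = 36, so c = 6.
Foci lie on the vertical axis through the center: (h, k ± c).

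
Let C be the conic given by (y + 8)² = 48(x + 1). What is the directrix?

x = -13

Vertex (-1, -8); 4p = 48 so p = 12. Opens right.
Directrix is the vertical line x = h − p = -1 − (12) = -13.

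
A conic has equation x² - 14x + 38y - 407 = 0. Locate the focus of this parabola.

(7, 5/2)

Only x is squared. Complete the square in x: (x - 7)² = -38(y - 12).
Vertex (7, 12); 4p = -38 so p = -19/2. Opens down.
Focus is p units from the vertex along the axis: (h, k + p).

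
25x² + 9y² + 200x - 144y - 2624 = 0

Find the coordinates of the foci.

Group: 25(x² + 8x) + 9(y² - 16y) = 2624
Completing the square gives 25(x + 4)² + 9(y - 8)² = 2624 + 400 + 576 = 3600.
Divide by 3600: (x + 4)²/144 + (y - 8)²/400 = 1
Ellipse, center (-4, 8), major axis vertical; a² = 400, b² = 144.
c² = a² - b² = 400 - 144 = 256, so c = 16.
Foci lie on the vertical axis through the center: (h, k ± c).

(-4, -8) and (-4, 24)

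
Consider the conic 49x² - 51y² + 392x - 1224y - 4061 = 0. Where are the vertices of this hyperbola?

(-4, -19) and (-4, -5)

Group: 49(x² + 8x) -51(y² + 24y) = 4061
Complete the square in x and y: 49(x + 4)² -51(y + 12)² = 4061 + 784 - 7344 = -2499
Divide through by -2499 to get (y + 12)²/49 - (x + 4)²/51 = 1.
Hyperbola, center (-4, -12), transverse axis vertical; a² = 49, b² = 51.
a = 7. Vertices at (h, k ± a).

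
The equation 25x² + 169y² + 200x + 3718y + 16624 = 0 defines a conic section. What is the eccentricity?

e = 12/13

Group: 25(x² + 8x) + 169(y² + 22y) = -16624
Complete the square in x and y: 25(x + 4)² + 169(y + 11)² = -16624 + 400 + 20449 = 4225
Divide by 4225: (x + 4)²/169 + (y + 11)²/25 = 1
Ellipse, center (-4, -11), major axis horizontal; a² = 169, b² = 25.
c² = a² - b² = 144, so c = 12.
e = c/a = 12/13.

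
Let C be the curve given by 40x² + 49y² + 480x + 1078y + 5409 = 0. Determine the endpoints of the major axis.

Group the x- and y-terms: 40(x² + 12x) + 49(y² + 22y) = -5409
Complete the square in x and y: 40(x + 6)² + 49(y + 11)² = -5409 + 1440 + 5929 = 1960
Divide through by 1960 to get (x + 6)²/49 + (y + 11)²/40 = 1.
Ellipse, center (-6, -11), major axis horizontal; a² = 49, b² = 40.
a = 7. Vertices at (h ± a, k).

(-13, -11) and (1, -11)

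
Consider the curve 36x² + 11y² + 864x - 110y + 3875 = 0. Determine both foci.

(-12, -5) and (-12, 15)

36(x² + 24x) + 11(y² - 10y) = -3875
36(x + 12)² + 11(y - 5)² = -3875 + 5184 + 275 = 1584
Divide by 1584: (x + 12)²/44 + (y - 5)²/144 = 1
Ellipse, center (-12, 5), major axis vertical; a² = 144, b² = 44.
c² = a² - b² = 144 - 44 = 100, so c = 10.
Foci lie on the vertical axis through the center: (h, k ± c).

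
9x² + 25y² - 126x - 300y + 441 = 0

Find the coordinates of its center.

Rearranging, 9(x² - 14x) + 25(y² - 12y) = -441.
Complete the square in x and y: 9(x - 7)² + 25(y - 6)² = -441 + 441 + 900 = 900
Dividing both sides by 900: (x - 7)²/100 + (y - 6)²/36 = 1
Ellipse with center (7, 6).

(7, 6)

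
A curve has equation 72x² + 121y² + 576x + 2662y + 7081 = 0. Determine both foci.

Group: 72(x² + 8x) + 121(y² + 22y) = -7081
72(x + 4)² + 121(y + 11)² = -7081 + 1152 + 14641 = 8712
Divide by 8712: (x + 4)²/121 + (y + 11)²/72 = 1
Ellipse, center (-4, -11), major axis horizontal; a² = 121, b² = 72.
c² = a² - b² = 121 - 72 = 49, so c = 7.
Foci lie on the horizontal axis through the center: (h ± c, k).

(-11, -11) and (3, -11)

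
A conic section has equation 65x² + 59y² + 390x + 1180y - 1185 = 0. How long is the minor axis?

2√118

Group: 65(x² + 6x) + 59(y² + 20y) = 1185
Completing the square gives 65(x + 3)² + 59(y + 10)² = 1185 + 585 + 5900 = 7670.
Dividing both sides by 7670: (x + 3)²/118 + (y + 10)²/130 = 1
Ellipse, center (-3, -10), major axis vertical; a² = 130, b² = 118.
b² = 118 so b = √118; the minor axis has length 2b = 2√118.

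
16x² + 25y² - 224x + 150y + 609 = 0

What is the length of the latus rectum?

Rearranging, 16(x² - 14x) + 25(y² + 6y) = -609.
Complete the square: 16(x - 7)² + 25(y + 3)² = -609 + 784 + 225 = 400
Divide through by 400 to get (x - 7)²/25 + (y + 3)²/16 = 1.
Ellipse, center (7, -3), major axis horizontal; a² = 25, b² = 16.
Latus rectum length = 2b²/a = 2·16/5 = 32/5.

32/5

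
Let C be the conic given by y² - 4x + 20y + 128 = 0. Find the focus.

Only y is squared. Complete the square in y: (y + 10)² = 4(x - 7).
Vertex (7, -10); 4p = 4 so p = 1. Opens right.
Focus is p units from the vertex along the axis: (h + p, k).

(8, -10)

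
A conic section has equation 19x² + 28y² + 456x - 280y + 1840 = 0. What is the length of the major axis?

Rearranging, 19(x² + 24x) + 28(y² - 10y) = -1840.
19(x + 12)² + 28(y - 5)² = -1840 + 2736 + 700 = 1596
Divide by 1596: (x + 12)²/84 + (y - 5)²/57 = 1
Ellipse, center (-12, 5), major axis horizontal; a² = 84, b² = 57.
a² = 84 so a = 2√21; the major axis has length 2a = 4√21.

4√21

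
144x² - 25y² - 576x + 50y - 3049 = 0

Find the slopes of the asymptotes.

Group: 144(x² - 4x) -25(y² - 2y) = 3049
Completing the square gives 144(x - 2)² -25(y - 1)² = 3049 + 576 - 25 = 3600.
Dividing both sides by 3600: (x - 2)²/25 - (y - 1)²/144 = 1
Hyperbola, center (2, 1), transverse axis horizontal; a² = 25, b² = 144.
For a horizontal hyperbola the asymptotes have slope ±b/a.
Here that is ±12/5.

12/5 and -12/5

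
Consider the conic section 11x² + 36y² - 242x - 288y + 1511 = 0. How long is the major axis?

12

Group: 11(x² - 22x) + 36(y² - 8y) = -1511
11(x - 11)² + 36(y - 4)² = -1511 + 1331 + 576 = 396
Divide through by 396 to get (x - 11)²/36 + (y - 4)²/11 = 1.
Ellipse, center (11, 4), major axis horizontal; a² = 36, b² = 11.
a² = 36 so a = 6; the major axis has length 2a = 12.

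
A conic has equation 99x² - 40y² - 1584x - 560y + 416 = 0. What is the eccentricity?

e = √1390/20

Group: 99(x² - 16x) -40(y² + 14y) = -416
99(x - 8)² -40(y + 7)² = -416 + 6336 - 1960 = 3960
Divide through by 3960 to get (x - 8)²/40 - (y + 7)²/99 = 1.
Hyperbola, center (8, -7), transverse axis horizontal; a² = 40, b² = 99.
c² = a² + b² = 139, so c = √139.
e = c/a = √139/2√10 = √1390/20.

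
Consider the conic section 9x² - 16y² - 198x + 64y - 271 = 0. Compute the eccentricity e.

Rearranging, 9(x² - 22x) -16(y² - 4y) = 271.
Complete the square: 9(x - 11)² -16(y - 2)² = 271 + 1089 - 64 = 1296
Dividing both sides by 1296: (x - 11)²/144 - (y - 2)²/81 = 1
Hyperbola, center (11, 2), transverse axis horizontal; a² = 144, b² = 81.
c² = a² + b² = 225, so c = 15.
e = c/a = 15/12 = 5/4.

e = 5/4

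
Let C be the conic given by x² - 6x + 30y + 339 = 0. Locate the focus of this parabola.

Only x is squared. Complete the square in x: (x - 3)² = -30(y + 11).
Vertex (3, -11); 4p = -30 so p = -15/2. Opens down.
Focus is p units from the vertex along the axis: (h, k + p).

(3, -37/2)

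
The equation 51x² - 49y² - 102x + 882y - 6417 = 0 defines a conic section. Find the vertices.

Group the x- and y-terms: 51(x² - 2x) -49(y² - 18y) = 6417
Complete the square in x and y: 51(x - 1)² -49(y - 9)² = 6417 + 51 - 3969 = 2499
Divide by 2499: (x - 1)²/49 - (y - 9)²/51 = 1
Hyperbola, center (1, 9), transverse axis horizontal; a² = 49, b² = 51.
a = 7. Vertices at (h ± a, k).

(-6, 9) and (8, 9)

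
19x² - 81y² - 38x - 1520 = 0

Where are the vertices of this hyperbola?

(-8, 0) and (10, 0)

Group: 19(x² - 2x) -81y² = 1520
Complete the square: 19(x - 1)² -81y² = 1520 + 19 + 0 = 1539
Divide through by 1539 to get (x - 1)²/81 - y²/19 = 1.
Hyperbola, center (1, 0), transverse axis horizontal; a² = 81, b² = 19.
a = 9. Vertices at (h ± a, k).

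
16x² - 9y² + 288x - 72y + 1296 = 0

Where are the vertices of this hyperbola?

(-9, -8) and (-9, 0)

Group the x- and y-terms: 16(x² + 18x) -9(y² + 8y) = -1296
16(x + 9)² -9(y + 4)² = -1296 + 1296 - 144 = -144
Divide through by -144 to get (y + 4)²/16 - (x + 9)²/9 = 1.
Hyperbola, center (-9, -4), transverse axis vertical; a² = 16, b² = 9.
a = 4. Vertices at (h, k ± a).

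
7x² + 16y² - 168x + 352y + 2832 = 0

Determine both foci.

(9, -11) and (15, -11)

Group the x- and y-terms: 7(x² - 24x) + 16(y² + 22y) = -2832
Complete the square in x and y: 7(x - 12)² + 16(y + 11)² = -2832 + 1008 + 1936 = 112
Divide by 112: (x - 12)²/16 + (y + 11)²/7 = 1
Ellipse, center (12, -11), major axis horizontal; a² = 16, b² = 7.
c² = a² - b² = 16 - 7 = 9, so c = 3.
Foci lie on the horizontal axis through the center: (h ± c, k).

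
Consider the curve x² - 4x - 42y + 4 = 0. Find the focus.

(2, 21/2)

Only x is squared. Complete the square in x: (x - 2)² = 42y.
Vertex (2, 0); 4p = 42 so p = 21/2. Opens up.
Focus is p units from the vertex along the axis: (h, k + p).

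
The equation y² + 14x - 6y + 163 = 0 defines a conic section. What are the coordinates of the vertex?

Only y is squared. Complete the square in y: (y - 3)² = -14(x + 11).
Vertex (-11, 3); 4p = -14 so p = -7/2. Opens left.

(-11, 3)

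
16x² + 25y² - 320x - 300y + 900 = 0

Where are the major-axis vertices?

(0, 6) and (20, 6)

Group the x- and y-terms: 16(x² - 20x) + 25(y² - 12y) = -900
Complete the square: 16(x - 10)² + 25(y - 6)² = -900 + 1600 + 900 = 1600
Dividing both sides by 1600: (x - 10)²/100 + (y - 6)²/64 = 1
Ellipse, center (10, 6), major axis horizontal; a² = 100, b² = 64.
a = 10. Vertices at (h ± a, k).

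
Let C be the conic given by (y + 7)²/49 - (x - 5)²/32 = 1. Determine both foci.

Center (5, -7). The positive term is the y-term, so the transverse axis is vertical; a² = 49, b² = 32.
c² = a² + b² = 49 + 32 = 81, so c = 9.
Foci lie on the vertical axis through the center: (h, k ± c).

(5, -16) and (5, 2)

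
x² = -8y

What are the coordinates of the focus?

Vertex (0, 0); 4p = -8 so p = -2. Opens down.
Focus is p units from the vertex along the axis: (h, k + p).

(0, -2)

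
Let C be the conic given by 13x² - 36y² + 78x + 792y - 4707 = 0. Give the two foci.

(-10, 11) and (4, 11)

Rearranging, 13(x² + 6x) -36(y² - 22y) = 4707.
Complete the square: 13(x + 3)² -36(y - 11)² = 4707 + 117 - 4356 = 468
Divide by 468: (x + 3)²/36 - (y - 11)²/13 = 1
Hyperbola, center (-3, 11), transverse axis horizontal; a² = 36, b² = 13.
c² = a² + b² = 36 + 13 = 49, so c = 7.
Foci lie on the horizontal axis through the center: (h ± c, k).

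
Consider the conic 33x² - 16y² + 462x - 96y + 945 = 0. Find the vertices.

Group the x- and y-terms: 33(x² + 14x) -16(y² + 6y) = -945
Complete the square: 33(x + 7)² -16(y + 3)² = -945 + 1617 - 144 = 528
Divide by 528: (x + 7)²/16 - (y + 3)²/33 = 1
Hyperbola, center (-7, -3), transverse axis horizontal; a² = 16, b² = 33.
a = 4. Vertices at (h ± a, k).

(-11, -3) and (-3, -3)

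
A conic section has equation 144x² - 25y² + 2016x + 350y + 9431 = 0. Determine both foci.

(-7, -6) and (-7, 20)

Group: 144(x² + 14x) -25(y² - 14y) = -9431
144(x + 7)² -25(y - 7)² = -9431 + 7056 - 1225 = -3600
Dividing both sides by -3600: (y - 7)²/144 - (x + 7)²/25 = 1
Hyperbola, center (-7, 7), transverse axis vertical; a² = 144, b² = 25.
c² = a² + b² = 144 + 25 = 169, so c = 13.
Foci lie on the vertical axis through the center: (h, k ± c).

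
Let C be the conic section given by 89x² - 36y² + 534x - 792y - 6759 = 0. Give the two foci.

(-3 - 5√5, -11) and (-3 + 5√5, -11)

Group the x- and y-terms: 89(x² + 6x) -36(y² + 22y) = 6759
Complete the square: 89(x + 3)² -36(y + 11)² = 6759 + 801 - 4356 = 3204
Dividing both sides by 3204: (x + 3)²/36 - (y + 11)²/89 = 1
Hyperbola, center (-3, -11), transverse axis horizontal; a² = 36, b² = 89.
c² = a² + b² = 36 + 89 = 125, so c = 5√5.
Foci lie on the horizontal axis through the center: (h ± c, k).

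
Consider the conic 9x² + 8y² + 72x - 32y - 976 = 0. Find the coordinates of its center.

(-4, 2)

Group: 9(x² + 8x) + 8(y² - 4y) = 976
Completing the square gives 9(x + 4)² + 8(y - 2)² = 976 + 144 + 32 = 1152.
Dividing both sides by 1152: (x + 4)²/128 + (y - 2)²/144 = 1
Ellipse with center (-4, 2).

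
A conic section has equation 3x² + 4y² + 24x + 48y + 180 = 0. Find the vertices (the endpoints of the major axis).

(-6, -6) and (-2, -6)

Collect terms: 3(x² + 8x) + 4(y² + 12y) = -180
Complete the square in x and y: 3(x + 4)² + 4(y + 6)² = -180 + 48 + 144 = 12
Divide by 12: (x + 4)²/4 + (y + 6)²/3 = 1
Ellipse, center (-4, -6), major axis horizontal; a² = 4, b² = 3.
a = 2. Vertices at (h ± a, k).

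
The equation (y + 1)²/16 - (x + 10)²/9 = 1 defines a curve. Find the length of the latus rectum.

9/2

Center (-10, -1). The positive term is the y-term, so the transverse axis is vertical; a² = 16, b² = 9.
Latus rectum length = 2b²/a = 2·9/4 = 9/2.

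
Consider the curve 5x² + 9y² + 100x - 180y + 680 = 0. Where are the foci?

(-18, 10) and (-2, 10)

Group: 5(x² + 20x) + 9(y² - 20y) = -680
5(x + 10)² + 9(y - 10)² = -680 + 500 + 900 = 720
Divide by 720: (x + 10)²/144 + (y - 10)²/80 = 1
Ellipse, center (-10, 10), major axis horizontal; a² = 144, b² = 80.
c² = a² - b² = 144 - 80 = 64, so c = 8.
Foci lie on the horizontal axis through the center: (h ± c, k).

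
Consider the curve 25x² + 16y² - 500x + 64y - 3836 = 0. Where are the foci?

Group the x- and y-terms: 25(x² - 20x) + 16(y² + 4y) = 3836
25(x - 10)² + 16(y + 2)² = 3836 + 2500 + 64 = 6400
Divide through by 6400 to get (x - 10)²/256 + (y + 2)²/400 = 1.
Ellipse, center (10, -2), major axis vertical; a² = 400, b² = 256.
c² = a² - b² = 400 - 256 = 144, so c = 12.
Foci lie on the vertical axis through the center: (h, k ± c).

(10, -14) and (10, 10)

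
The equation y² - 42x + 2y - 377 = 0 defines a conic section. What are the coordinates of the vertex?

Only y is squared. Complete the square in y: (y + 1)² = 42(x + 9).
Vertex (-9, -1); 4p = 42 so p = 21/2. Opens right.

(-9, -1)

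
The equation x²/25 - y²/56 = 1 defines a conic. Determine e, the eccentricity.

e = 9/5

Center (0, 0). The positive term is the x-term, so the transverse axis is horizontal; a² = 25, b² = 56.
c² = a² + b² = 81, so c = 9.
e = c/a = 9/5.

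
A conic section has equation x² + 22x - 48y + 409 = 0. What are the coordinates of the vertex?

(-11, 6)

Only x is squared. Complete the square in x: (x + 11)² = 48(y - 6).
Vertex (-11, 6); 4p = 48 so p = 12. Opens up.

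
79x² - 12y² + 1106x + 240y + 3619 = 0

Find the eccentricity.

e = √7189/79

Group: 79(x² + 14x) -12(y² - 20y) = -3619
Complete the square: 79(x + 7)² -12(y - 10)² = -3619 + 3871 - 1200 = -948
Divide through by -948 to get (y - 10)²/79 - (x + 7)²/12 = 1.
Hyperbola, center (-7, 10), transverse axis vertical; a² = 79, b² = 12.
c² = a² + b² = 91, so c = √91.
e = c/a = √91/√79 = √7189/79.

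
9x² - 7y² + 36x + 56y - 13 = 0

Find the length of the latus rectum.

Group: 9(x² + 4x) -7(y² - 8y) = 13
Complete the square in x and y: 9(x + 2)² -7(y - 4)² = 13 + 36 - 112 = -63
Divide through by -63 to get (y - 4)²/9 - (x + 2)²/7 = 1.
Hyperbola, center (-2, 4), transverse axis vertical; a² = 9, b² = 7.
Latus rectum length = 2b²/a = 2·7/3 = 14/3.

14/3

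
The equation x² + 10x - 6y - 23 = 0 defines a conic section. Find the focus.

(-5, -13/2)

Only x is squared. Complete the square in x: (x + 5)² = 6(y + 8).
Vertex (-5, -8); 4p = 6 so p = 3/2. Opens up.
Focus is p units from the vertex along the axis: (h, k + p).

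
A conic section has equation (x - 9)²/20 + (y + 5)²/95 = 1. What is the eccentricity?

Center (9, -5). The larger denominator 95 sits under the y-term, so the major axis is vertical; a² = 95, b² = 20.
c² = a² - b² = 75, so c = 5√3.
e = c/a = 5√3/√95 = √285/19.

e = √285/19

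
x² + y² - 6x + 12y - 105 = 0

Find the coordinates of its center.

(3, -6)

(x² - 6x) + (y² + 12y) = 105
Complete the square: (x - 3)² + (y + 6)² = 105 + 9 + 36 = 150
So (x - 3)² + (y + 6)² = 150.
Circle centered at (3, -6) with r² = 150.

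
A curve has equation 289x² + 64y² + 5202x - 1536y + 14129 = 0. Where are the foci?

Collect terms: 289(x² + 18x) + 64(y² - 24y) = -14129
Complete the square in x and y: 289(x + 9)² + 64(y - 12)² = -14129 + 23409 + 9216 = 18496
Divide through by 18496 to get (x + 9)²/64 + (y - 12)²/289 = 1.
Ellipse, center (-9, 12), major axis vertical; a² = 289, b² = 64.
c² = a² - b² = 289 - 64 = 225, so c = 15.
Foci lie on the vertical axis through the center: (h, k ± c).

(-9, -3) and (-9, 27)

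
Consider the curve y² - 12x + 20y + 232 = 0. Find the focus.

Only y is squared. Complete the square in y: (y + 10)² = 12(x - 11).
Vertex (11, -10); 4p = 12 so p = 3. Opens right.
Focus is p units from the vertex along the axis: (h + p, k).

(14, -10)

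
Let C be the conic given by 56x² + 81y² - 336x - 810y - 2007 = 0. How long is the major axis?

56(x² - 6x) + 81(y² - 10y) = 2007
56(x - 3)² + 81(y - 5)² = 2007 + 504 + 2025 = 4536
Divide through by 4536 to get (x - 3)²/81 + (y - 5)²/56 = 1.
Ellipse, center (3, 5), major axis horizontal; a² = 81, b² = 56.
a² = 81 so a = 9; the major axis has length 2a = 18.

18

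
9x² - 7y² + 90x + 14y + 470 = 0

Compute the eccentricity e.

9(x² + 10x) -7(y² - 2y) = -470
Complete the square in x and y: 9(x + 5)² -7(y - 1)² = -470 + 225 - 7 = -252
Divide through by -252 to get (y - 1)²/36 - (x + 5)²/28 = 1.
Hyperbola, center (-5, 1), transverse axis vertical; a² = 36, b² = 28.
c² = a² + b² = 64, so c = 8.
e = c/a = 8/6 = 4/3.

e = 4/3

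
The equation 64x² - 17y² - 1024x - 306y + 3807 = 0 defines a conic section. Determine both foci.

(8, -18) and (8, 0)

Rearranging, 64(x² - 16x) -17(y² + 18y) = -3807.
Complete the square: 64(x - 8)² -17(y + 9)² = -3807 + 4096 - 1377 = -1088
Divide by -1088: (y + 9)²/64 - (x - 8)²/17 = 1
Hyperbola, center (8, -9), transverse axis vertical; a² = 64, b² = 17.
c² = a² + b² = 64 + 17 = 81, so c = 9.
Foci lie on the vertical axis through the center: (h, k ± c).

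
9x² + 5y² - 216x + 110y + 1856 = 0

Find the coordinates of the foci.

(12, -13) and (12, -9)

Group the x- and y-terms: 9(x² - 24x) + 5(y² + 22y) = -1856
Complete the square: 9(x - 12)² + 5(y + 11)² = -1856 + 1296 + 605 = 45
Dividing both sides by 45: (x - 12)²/5 + (y + 11)²/9 = 1
Ellipse, center (12, -11), major axis vertical; a² = 9, b² = 5.
c² = a² - b² = 9 - 5 = 4, so c = 2.
Foci lie on the vertical axis through the center: (h, k ± c).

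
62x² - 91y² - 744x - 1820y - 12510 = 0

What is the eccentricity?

e = 3√1547/91

Group: 62(x² - 12x) -91(y² + 20y) = 12510
Complete the square: 62(x - 6)² -91(y + 10)² = 12510 + 2232 - 9100 = 5642
Divide through by 5642 to get (x - 6)²/91 - (y + 10)²/62 = 1.
Hyperbola, center (6, -10), transverse axis horizontal; a² = 91, b² = 62.
c² = a² + b² = 153, so c = 3√17.
e = c/a = 3√17/√91 = 3√1547/91.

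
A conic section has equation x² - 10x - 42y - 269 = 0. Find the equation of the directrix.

y = -35/2

Only x is squared. Complete the square in x: (x - 5)² = 42(y + 7).
Vertex (5, -7); 4p = 42 so p = 21/2. Opens up.
Directrix is the horizontal line y = k − p = -7 − (21/2) = -35/2.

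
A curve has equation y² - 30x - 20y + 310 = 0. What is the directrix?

x = -1/2

Only y is squared. Complete the square in y: (y - 10)² = 30(x - 7).
Vertex (7, 10); 4p = 30 so p = 15/2. Opens right.
Directrix is the vertical line x = h − p = 7 − (15/2) = -1/2.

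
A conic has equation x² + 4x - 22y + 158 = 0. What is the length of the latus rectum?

22

Only x is squared. Complete the square in x: (x + 2)² = 22(y - 7).
Vertex (-2, 7); 4p = 22 so p = 11/2. Opens up.
Latus rectum length = |4p| = 22.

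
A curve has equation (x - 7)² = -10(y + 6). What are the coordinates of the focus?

(7, -17/2)

Vertex (7, -6); 4p = -10 so p = -5/2. Opens down.
Focus is p units from the vertex along the axis: (h, k + p).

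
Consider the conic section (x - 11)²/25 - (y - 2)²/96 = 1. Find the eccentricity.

Center (11, 2). The positive term is the x-term, so the transverse axis is horizontal; a² = 25, b² = 96.
c² = a² + b² = 121, so c = 11.
e = c/a = 11/5.

e = 11/5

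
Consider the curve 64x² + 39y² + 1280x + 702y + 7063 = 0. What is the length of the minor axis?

64(x² + 20x) + 39(y² + 18y) = -7063
Complete the square: 64(x + 10)² + 39(y + 9)² = -7063 + 6400 + 3159 = 2496
Dividing both sides by 2496: (x + 10)²/39 + (y + 9)²/64 = 1
Ellipse, center (-10, -9), major axis vertical; a² = 64, b² = 39.
b² = 39 so b = √39; the minor axis has length 2b = 2√39.

2√39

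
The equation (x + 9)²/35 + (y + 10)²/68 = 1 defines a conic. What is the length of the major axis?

Center (-9, -10). The larger denominator 68 sits under the y-term, so the major axis is vertical; a² = 68, b² = 35.
a² = 68 so a = 2√17; the major axis has length 2a = 4√17.

4√17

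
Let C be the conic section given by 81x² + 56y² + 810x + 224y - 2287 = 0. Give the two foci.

Group: 81(x² + 10x) + 56(y² + 4y) = 2287
Complete the square: 81(x + 5)² + 56(y + 2)² = 2287 + 2025 + 224 = 4536
Divide through by 4536 to get (x + 5)²/56 + (y + 2)²/81 = 1.
Ellipse, center (-5, -2), major axis vertical; a² = 81, b² = 56.
c² = a² - b² = 81 - 56 = 25, so c = 5.
Foci lie on the vertical axis through the center: (h, k ± c).

(-5, -7) and (-5, 3)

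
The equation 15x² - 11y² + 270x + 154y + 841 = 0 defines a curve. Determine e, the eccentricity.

e = √390/15

Collect terms: 15(x² + 18x) -11(y² - 14y) = -841
Complete the square: 15(x + 9)² -11(y - 7)² = -841 + 1215 - 539 = -165
Divide by -165: (y - 7)²/15 - (x + 9)²/11 = 1
Hyperbola, center (-9, 7), transverse axis vertical; a² = 15, b² = 11.
c² = a² + b² = 26, so c = √26.
e = c/a = √26/√15 = √390/15.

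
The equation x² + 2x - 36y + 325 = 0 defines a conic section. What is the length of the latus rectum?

Only x is squared. Complete the square in x: (x + 1)² = 36(y - 9).
Vertex (-1, 9); 4p = 36 so p = 9. Opens up.
Latus rectum length = |4p| = 36.

36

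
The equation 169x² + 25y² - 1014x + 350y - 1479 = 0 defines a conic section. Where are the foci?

(3, -19) and (3, 5)

Rearranging, 169(x² - 6x) + 25(y² + 14y) = 1479.
Completing the square gives 169(x - 3)² + 25(y + 7)² = 1479 + 1521 + 1225 = 4225.
Divide through by 4225 to get (x - 3)²/25 + (y + 7)²/169 = 1.
Ellipse, center (3, -7), major axis vertical; a² = 169, b² = 25.
c² = a² - b² = 169 - 25 = 144, so c = 12.
Foci lie on the vertical axis through the center: (h, k ± c).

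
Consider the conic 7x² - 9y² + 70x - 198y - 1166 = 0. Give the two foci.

(-13, -11) and (3, -11)

7(x² + 10x) -9(y² + 22y) = 1166
Completing the square gives 7(x + 5)² -9(y + 11)² = 1166 + 175 - 1089 = 252.
Divide by 252: (x + 5)²/36 - (y + 11)²/28 = 1
Hyperbola, center (-5, -11), transverse axis horizontal; a² = 36, b² = 28.
c² = a² + b² = 36 + 28 = 64, so c = 8.
Foci lie on the horizontal axis through the center: (h ± c, k).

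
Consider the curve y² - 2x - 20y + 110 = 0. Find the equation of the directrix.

Only y is squared. Complete the square in y: (y - 10)² = 2(x - 5).
Vertex (5, 10); 4p = 2 so p = 1/2. Opens right.
Directrix is the vertical line x = h − p = 5 − (1/2) = 9/2.

x = 9/2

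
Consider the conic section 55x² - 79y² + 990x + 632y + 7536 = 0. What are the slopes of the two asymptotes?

Collect terms: 55(x² + 18x) -79(y² - 8y) = -7536
Complete the square in x and y: 55(x + 9)² -79(y - 4)² = -7536 + 4455 - 1264 = -4345
Divide by -4345: (y - 4)²/55 - (x + 9)²/79 = 1
Hyperbola, center (-9, 4), transverse axis vertical; a² = 55, b² = 79.
For a vertical hyperbola the asymptotes have slope ±a/b.
Here that is ±√55/√79 = ±√4345/79.

√4345/79 and -√4345/79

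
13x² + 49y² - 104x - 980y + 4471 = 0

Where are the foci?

(-2, 10) and (10, 10)

13(x² - 8x) + 49(y² - 20y) = -4471
Complete the square: 13(x - 4)² + 49(y - 10)² = -4471 + 208 + 4900 = 637
Divide by 637: (x - 4)²/49 + (y - 10)²/13 = 1
Ellipse, center (4, 10), major axis horizontal; a² = 49, b² = 13.
c² = a² - b² = 49 - 13 = 36, so c = 6.
Foci lie on the horizontal axis through the center: (h ± c, k).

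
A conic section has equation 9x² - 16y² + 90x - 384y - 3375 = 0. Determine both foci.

9(x² + 10x) -16(y² + 24y) = 3375
Completing the square gives 9(x + 5)² -16(y + 12)² = 3375 + 225 - 2304 = 1296.
Divide through by 1296 to get (x + 5)²/144 - (y + 12)²/81 = 1.
Hyperbola, center (-5, -12), transverse axis horizontal; a² = 144, b² = 81.
c² = a² + b² = 144 + 81 = 225, so c = 15.
Foci lie on the horizontal axis through the center: (h ± c, k).

(-20, -12) and (10, -12)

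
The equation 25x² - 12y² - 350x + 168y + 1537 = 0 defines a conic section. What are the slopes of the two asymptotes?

Rearranging, 25(x² - 14x) -12(y² - 14y) = -1537.
Complete the square in x and y: 25(x - 7)² -12(y - 7)² = -1537 + 1225 - 588 = -900
Dividing both sides by -900: (y - 7)²/75 - (x - 7)²/36 = 1
Hyperbola, center (7, 7), transverse axis vertical; a² = 75, b² = 36.
For a vertical hyperbola the asymptotes have slope ±a/b.
Here that is ±5√3/6.

5√3/6 and -5√3/6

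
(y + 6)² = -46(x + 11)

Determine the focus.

Vertex (-11, -6); 4p = -46 so p = -23/2. Opens left.
Focus is p units from the vertex along the axis: (h + p, k).

(-45/2, -6)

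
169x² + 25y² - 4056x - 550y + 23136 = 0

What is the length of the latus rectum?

50/13

169(x² - 24x) + 25(y² - 22y) = -23136
Completing the square gives 169(x - 12)² + 25(y - 11)² = -23136 + 24336 + 3025 = 4225.
Dividing both sides by 4225: (x - 12)²/25 + (y - 11)²/169 = 1
Ellipse, center (12, 11), major axis vertical; a² = 169, b² = 25.
Latus rectum length = 2b²/a = 2·25/13 = 50/13.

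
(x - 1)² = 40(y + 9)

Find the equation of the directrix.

Vertex (1, -9); 4p = 40 so p = 10. Opens up.
Directrix is the horizontal line y = k − p = -9 − (10) = -19.

y = -19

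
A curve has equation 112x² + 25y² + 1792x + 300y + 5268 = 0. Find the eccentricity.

112(x² + 16x) + 25(y² + 12y) = -5268
Completing the square gives 112(x + 8)² + 25(y + 6)² = -5268 + 7168 + 900 = 2800.
Divide by 2800: (x + 8)²/25 + (y + 6)²/112 = 1
Ellipse, center (-8, -6), major axis vertical; a² = 112, b² = 25.
c² = a² - b² = 87, so c = √87.
e = c/a = √87/4√7 = √609/28.

e = √609/28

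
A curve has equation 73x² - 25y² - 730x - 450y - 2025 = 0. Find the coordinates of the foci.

(5 - 7√2, -9) and (5 + 7√2, -9)

73(x² - 10x) -25(y² + 18y) = 2025
Completing the square gives 73(x - 5)² -25(y + 9)² = 2025 + 1825 - 2025 = 1825.
Dividing both sides by 1825: (x - 5)²/25 - (y + 9)²/73 = 1
Hyperbola, center (5, -9), transverse axis horizontal; a² = 25, b² = 73.
c² = a² + b² = 25 + 73 = 98, so c = 7√2.
Foci lie on the horizontal axis through the center: (h ± c, k).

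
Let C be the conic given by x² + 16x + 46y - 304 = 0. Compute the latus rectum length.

Only x is squared. Complete the square in x: (x + 8)² = -46(y - 8).
Vertex (-8, 8); 4p = -46 so p = -23/2. Opens down.
Latus rectum length = |4p| = 46.

46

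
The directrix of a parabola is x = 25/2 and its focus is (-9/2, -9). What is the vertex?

(4, -9)

The vertex is the midpoint between the focus and the directrix along the axis of symmetry.
Axis is horizontal (directrix is vertical). Vertex x-coordinate = (-9/2 + 25/2)/2 = 4; y-coordinate = -9.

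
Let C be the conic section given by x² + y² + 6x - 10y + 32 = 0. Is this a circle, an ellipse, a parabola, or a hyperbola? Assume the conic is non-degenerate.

circle

No xy term. Coefficients of x² and y² are A = 1, C = 1.
A = C (same sign) ⇒ circle.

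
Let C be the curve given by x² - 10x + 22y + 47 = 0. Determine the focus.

(5, -13/2)

Only x is squared. Complete the square in x: (x - 5)² = -22(y + 1).
Vertex (5, -1); 4p = -22 so p = -11/2. Opens down.
Focus is p units from the vertex along the axis: (h, k + p).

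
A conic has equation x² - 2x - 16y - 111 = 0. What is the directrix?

y = -11

Only x is squared. Complete the square in x: (x - 1)² = 16(y + 7).
Vertex (1, -7); 4p = 16 so p = 4. Opens up.
Directrix is the horizontal line y = k − p = -7 − (4) = -11.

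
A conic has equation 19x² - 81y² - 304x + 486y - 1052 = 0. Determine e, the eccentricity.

Rearranging, 19(x² - 16x) -81(y² - 6y) = 1052.
Complete the square in x and y: 19(x - 8)² -81(y - 3)² = 1052 + 1216 - 729 = 1539
Divide through by 1539 to get (x - 8)²/81 - (y - 3)²/19 = 1.
Hyperbola, center (8, 3), transverse axis horizontal; a² = 81, b² = 19.
c² = a² + b² = 100, so c = 10.
e = c/a = 10/9.

e = 10/9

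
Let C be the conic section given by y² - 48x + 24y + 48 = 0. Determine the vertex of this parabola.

Only y is squared. Complete the square in y: (y + 12)² = 48(x + 2).
Vertex (-2, -12); 4p = 48 so p = 12. Opens right.

(-2, -12)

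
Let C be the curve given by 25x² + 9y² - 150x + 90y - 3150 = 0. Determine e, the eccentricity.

Group: 25(x² - 6x) + 9(y² + 10y) = 3150
Complete the square: 25(x - 3)² + 9(y + 5)² = 3150 + 225 + 225 = 3600
Divide through by 3600 to get (x - 3)²/144 + (y + 5)²/400 = 1.
Ellipse, center (3, -5), major axis vertical; a² = 400, b² = 144.
c² = a² - b² = 256, so c = 16.
e = c/a = 16/20 = 4/5.

e = 4/5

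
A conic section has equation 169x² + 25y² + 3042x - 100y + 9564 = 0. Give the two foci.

169(x² + 18x) + 25(y² - 4y) = -9564
Complete the square in x and y: 169(x + 9)² + 25(y - 2)² = -9564 + 13689 + 100 = 4225
Divide by 4225: (x + 9)²/25 + (y - 2)²/169 = 1
Ellipse, center (-9, 2), major axis vertical; a² = 169, b² = 25.
c² = a² - b² = 169 - 25 = 144, so c = 12.
Foci lie on the vertical axis through the center: (h, k ± c).

(-9, -10) and (-9, 14)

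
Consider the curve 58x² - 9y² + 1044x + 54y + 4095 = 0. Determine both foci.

(-9 - √67, 3) and (-9 + √67, 3)

Group the x- and y-terms: 58(x² + 18x) -9(y² - 6y) = -4095
58(x + 9)² -9(y - 3)² = -4095 + 4698 - 81 = 522
Dividing both sides by 522: (x + 9)²/9 - (y - 3)²/58 = 1
Hyperbola, center (-9, 3), transverse axis horizontal; a² = 9, b² = 58.
c² = a² + b² = 9 + 58 = 67, so c = √67.
Foci lie on the horizontal axis through the center: (h ± c, k).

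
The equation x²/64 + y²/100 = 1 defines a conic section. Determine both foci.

(0, -6) and (0, 6)

Center (0, 0). The larger denominator 100 sits under the y-term, so the major axis is vertical; a² = 100, b² = 64.
c² = a² - b² = 100 - 64 = 36, so c = 6.
Foci lie on the vertical axis through the center: (h, k ± c).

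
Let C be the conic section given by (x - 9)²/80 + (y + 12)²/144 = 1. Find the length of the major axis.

24

Center (9, -12). The larger denominator 144 sits under the y-term, so the major axis is vertical; a² = 144, b² = 80.
a² = 144 so a = 12; the major axis has length 2a = 24.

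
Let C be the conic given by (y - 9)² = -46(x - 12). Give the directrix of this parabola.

Vertex (12, 9); 4p = -46 so p = -23/2. Opens left.
Directrix is the vertical line x = h − p = 12 − (-23/2) = 47/2.

x = 47/2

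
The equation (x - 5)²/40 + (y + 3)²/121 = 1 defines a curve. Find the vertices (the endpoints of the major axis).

Center (5, -3). The larger denominator 121 sits under the y-term, so the major axis is vertical; a² = 121, b² = 40.
a = 11. Vertices at (h, k ± a).

(5, -14) and (5, 8)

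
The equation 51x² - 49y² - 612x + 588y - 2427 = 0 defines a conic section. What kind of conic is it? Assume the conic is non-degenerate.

hyperbola

No xy term. Coefficients of x² and y² are A = 51, C = -49.
A and C have opposite signs ⇒ hyperbola.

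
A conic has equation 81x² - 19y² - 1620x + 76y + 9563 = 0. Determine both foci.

(10, -8) and (10, 12)

Collect terms: 81(x² - 20x) -19(y² - 4y) = -9563
81(x - 10)² -19(y - 2)² = -9563 + 8100 - 76 = -1539
Dividing both sides by -1539: (y - 2)²/81 - (x - 10)²/19 = 1
Hyperbola, center (10, 2), transverse axis vertical; a² = 81, b² = 19.
c² = a² + b² = 81 + 19 = 100, so c = 10.
Foci lie on the vertical axis through the center: (h, k ± c).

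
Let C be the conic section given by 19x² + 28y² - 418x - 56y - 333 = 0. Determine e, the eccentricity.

Collect terms: 19(x² - 22x) + 28(y² - 2y) = 333
Completing the square gives 19(x - 11)² + 28(y - 1)² = 333 + 2299 + 28 = 2660.
Divide through by 2660 to get (x - 11)²/140 + (y - 1)²/95 = 1.
Ellipse, center (11, 1), major axis horizontal; a² = 140, b² = 95.
c² = a² - b² = 45, so c = 3√5.
e = c/a = 3√5/2√35 = 3√7/14.

e = 3√7/14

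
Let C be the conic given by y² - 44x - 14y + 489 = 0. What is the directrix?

Only y is squared. Complete the square in y: (y - 7)² = 44(x - 10).
Vertex (10, 7); 4p = 44 so p = 11. Opens right.
Directrix is the vertical line x = h − p = 10 − (11) = -1.

x = -1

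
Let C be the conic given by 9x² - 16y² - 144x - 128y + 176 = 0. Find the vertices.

(4, -4) and (12, -4)

Collect terms: 9(x² - 16x) -16(y² + 8y) = -176
9(x - 8)² -16(y + 4)² = -176 + 576 - 256 = 144
Divide by 144: (x - 8)²/16 - (y + 4)²/9 = 1
Hyperbola, center (8, -4), transverse axis horizontal; a² = 16, b² = 9.
a = 4. Vertices at (h ± a, k).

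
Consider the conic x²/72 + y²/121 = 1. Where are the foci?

(0, -7) and (0, 7)

Center (0, 0). The larger denominator 121 sits under the y-term, so the major axis is vertical; a² = 121, b² = 72.
c² = a² - b² = 121 - 72 = 49, so c = 7.
Foci lie on the vertical axis through the center: (h, k ± c).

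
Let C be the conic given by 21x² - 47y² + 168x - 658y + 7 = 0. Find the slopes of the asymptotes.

Group: 21(x² + 8x) -47(y² + 14y) = -7
Completing the square gives 21(x + 4)² -47(y + 7)² = -7 + 336 - 2303 = -1974.
Dividing both sides by -1974: (y + 7)²/42 - (x + 4)²/94 = 1
Hyperbola, center (-4, -7), transverse axis vertical; a² = 42, b² = 94.
For a vertical hyperbola the asymptotes have slope ±a/b.
Here that is ±√42/√94 = ±√987/47.

√987/47 and -√987/47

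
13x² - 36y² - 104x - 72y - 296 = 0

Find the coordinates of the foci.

(-3, -1) and (11, -1)

Collect terms: 13(x² - 8x) -36(y² + 2y) = 296
13(x - 4)² -36(y + 1)² = 296 + 208 - 36 = 468
Dividing both sides by 468: (x - 4)²/36 - (y + 1)²/13 = 1
Hyperbola, center (4, -1), transverse axis horizontal; a² = 36, b² = 13.
c² = a² + b² = 36 + 13 = 49, so c = 7.
Foci lie on the horizontal axis through the center: (h ± c, k).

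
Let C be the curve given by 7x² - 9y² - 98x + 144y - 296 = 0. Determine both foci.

(3, 8) and (11, 8)

Group the x- and y-terms: 7(x² - 14x) -9(y² - 16y) = 296
Completing the square gives 7(x - 7)² -9(y - 8)² = 296 + 343 - 576 = 63.
Dividing both sides by 63: (x - 7)²/9 - (y - 8)²/7 = 1
Hyperbola, center (7, 8), transverse axis horizontal; a² = 9, b² = 7.
c² = a² + b² = 9 + 7 = 16, so c = 4.
Foci lie on the horizontal axis through the center: (h ± c, k).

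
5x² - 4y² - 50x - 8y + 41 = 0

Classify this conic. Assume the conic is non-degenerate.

No xy term. Coefficients of x² and y² are A = 5, C = -4.
A and C have opposite signs ⇒ hyperbola.

hyperbola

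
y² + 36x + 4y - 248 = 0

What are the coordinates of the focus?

Only y is squared. Complete the square in y: (y + 2)² = -36(x - 7).
Vertex (7, -2); 4p = -36 so p = -9. Opens left.
Focus is p units from the vertex along the axis: (h + p, k).

(-2, -2)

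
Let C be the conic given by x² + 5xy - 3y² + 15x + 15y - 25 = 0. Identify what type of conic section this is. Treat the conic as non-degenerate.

A = 1, B = 5, C = -3.
Discriminant B² − 4AC = 5² − 4·1·(-3) = 37.
B² − 4AC > 0 ⇒ hyperbola.

hyperbola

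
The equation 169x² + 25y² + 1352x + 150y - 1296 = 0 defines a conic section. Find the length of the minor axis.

169(x² + 8x) + 25(y² + 6y) = 1296
Complete the square in x and y: 169(x + 4)² + 25(y + 3)² = 1296 + 2704 + 225 = 4225
Divide by 4225: (x + 4)²/25 + (y + 3)²/169 = 1
Ellipse, center (-4, -3), major axis vertical; a² = 169, b² = 25.
b² = 25 so b = 5; the minor axis has length 2b = 10.

10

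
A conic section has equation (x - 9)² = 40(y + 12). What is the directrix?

y = -22

Vertex (9, -12); 4p = 40 so p = 10. Opens up.
Directrix is the horizontal line y = k − p = -12 − (10) = -22.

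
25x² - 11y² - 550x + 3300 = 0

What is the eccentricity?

Collect terms: 25(x² - 22x) -11y² = -3300
Complete the square: 25(x - 11)² -11y² = -3300 + 3025 + 0 = -275
Divide through by -275 to get y²/25 - (x - 11)²/11 = 1.
Hyperbola, center (11, 0), transverse axis vertical; a² = 25, b² = 11.
c² = a² + b² = 36, so c = 6.
e = c/a = 6/5.

e = 6/5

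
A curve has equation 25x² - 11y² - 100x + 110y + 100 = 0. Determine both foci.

25(x² - 4x) -11(y² - 10y) = -100
Complete the square in x and y: 25(x - 2)² -11(y - 5)² = -100 + 100 - 275 = -275
Dividing both sides by -275: (y - 5)²/25 - (x - 2)²/11 = 1
Hyperbola, center (2, 5), transverse axis vertical; a² = 25, b² = 11.
c² = a² + b² = 25 + 11 = 36, so c = 6.
Foci lie on the vertical axis through the center: (h, k ± c).

(2, -1) and (2, 11)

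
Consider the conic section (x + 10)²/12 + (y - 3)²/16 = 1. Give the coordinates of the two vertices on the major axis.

(-10, -1) and (-10, 7)

Center (-10, 3). The larger denominator 16 sits under the y-term, so the major axis is vertical; a² = 16, b² = 12.
a = 4. Vertices at (h, k ± a).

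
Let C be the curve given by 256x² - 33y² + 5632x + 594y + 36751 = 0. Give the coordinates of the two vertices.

(-11, -7) and (-11, 25)

Collect terms: 256(x² + 22x) -33(y² - 18y) = -36751
Complete the square in x and y: 256(x + 11)² -33(y - 9)² = -36751 + 30976 - 2673 = -8448
Dividing both sides by -8448: (y - 9)²/256 - (x + 11)²/33 = 1
Hyperbola, center (-11, 9), transverse axis vertical; a² = 256, b² = 33.
a = 16. Vertices at (h, k ± a).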